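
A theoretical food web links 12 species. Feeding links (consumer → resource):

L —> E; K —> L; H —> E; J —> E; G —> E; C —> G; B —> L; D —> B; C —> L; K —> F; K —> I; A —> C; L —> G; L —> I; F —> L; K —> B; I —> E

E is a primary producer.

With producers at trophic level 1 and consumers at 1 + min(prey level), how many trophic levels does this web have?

Producers (level 1): E.
Following each consumer down to its lowest-level prey: E → L → B → D (levels 1 through 4).
All prey of D (B 3) are at level 3 or above, so D is at level 1 + 3 = 4.
Every consumer has at least one prey at level 3 or below, so none exceeds level 4.

4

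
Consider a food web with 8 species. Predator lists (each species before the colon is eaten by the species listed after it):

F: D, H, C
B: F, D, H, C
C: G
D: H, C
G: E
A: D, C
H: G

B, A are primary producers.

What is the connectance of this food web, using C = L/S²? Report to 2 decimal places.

The web has S = 8 species and L = 14 feeding links.
C = L / S² = 14 / 64 = 0.2188 ≈ 0.22.

C = 0.22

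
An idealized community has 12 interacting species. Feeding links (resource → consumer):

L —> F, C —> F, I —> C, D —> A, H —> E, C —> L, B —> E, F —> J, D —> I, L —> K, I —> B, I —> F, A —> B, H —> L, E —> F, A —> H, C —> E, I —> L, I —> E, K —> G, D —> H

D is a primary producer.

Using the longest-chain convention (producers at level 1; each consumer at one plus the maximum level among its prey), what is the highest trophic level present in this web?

6

Producers (level 1): D.
D → I → C → E → F → J gives J level 6.
No species has a prey at level 6, so no species reaches level 7.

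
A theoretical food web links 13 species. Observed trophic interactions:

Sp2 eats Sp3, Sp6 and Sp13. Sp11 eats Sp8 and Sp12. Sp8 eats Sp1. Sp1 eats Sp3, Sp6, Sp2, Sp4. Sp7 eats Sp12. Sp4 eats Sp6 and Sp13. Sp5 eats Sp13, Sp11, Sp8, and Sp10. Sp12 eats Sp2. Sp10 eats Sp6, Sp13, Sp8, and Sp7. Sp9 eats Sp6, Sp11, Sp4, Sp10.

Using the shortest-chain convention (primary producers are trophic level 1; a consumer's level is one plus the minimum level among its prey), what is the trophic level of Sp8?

Trophic level 3

Sp3 is a producer → level 1.
Sp1 eats Sp3 → level 2.
Sp8 eats Sp1 → level 3.
No prey of Sp8 is below level 2, so 3 is the minimum.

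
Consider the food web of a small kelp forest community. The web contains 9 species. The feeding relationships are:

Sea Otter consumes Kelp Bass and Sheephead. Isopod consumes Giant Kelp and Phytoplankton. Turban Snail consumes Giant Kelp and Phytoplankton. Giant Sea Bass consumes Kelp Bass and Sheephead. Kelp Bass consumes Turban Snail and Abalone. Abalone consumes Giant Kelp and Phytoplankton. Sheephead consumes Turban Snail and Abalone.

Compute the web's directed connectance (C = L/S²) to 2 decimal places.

The web has S = 9 species and L = 14 feeding links.
C = L / S² = 14 / 81 = 0.1728 ≈ 0.17.

C = 0.17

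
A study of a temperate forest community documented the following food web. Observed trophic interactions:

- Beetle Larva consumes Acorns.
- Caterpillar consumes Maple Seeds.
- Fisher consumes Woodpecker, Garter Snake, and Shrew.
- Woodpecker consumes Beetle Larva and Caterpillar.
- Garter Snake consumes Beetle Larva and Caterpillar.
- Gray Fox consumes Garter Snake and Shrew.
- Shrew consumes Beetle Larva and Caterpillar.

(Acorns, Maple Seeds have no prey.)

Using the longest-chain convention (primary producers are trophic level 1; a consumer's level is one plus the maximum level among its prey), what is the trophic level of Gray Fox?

Trophic level 4

Acorns is a producer → level 1.
Beetle Larva eats Acorns → level 2.
Shrew eats Beetle Larva (level 2); other prey at levels: Caterpillar 2 → level 3.
Gray Fox eats Shrew (level 3); other prey at levels: Garter Snake 3 → level 4.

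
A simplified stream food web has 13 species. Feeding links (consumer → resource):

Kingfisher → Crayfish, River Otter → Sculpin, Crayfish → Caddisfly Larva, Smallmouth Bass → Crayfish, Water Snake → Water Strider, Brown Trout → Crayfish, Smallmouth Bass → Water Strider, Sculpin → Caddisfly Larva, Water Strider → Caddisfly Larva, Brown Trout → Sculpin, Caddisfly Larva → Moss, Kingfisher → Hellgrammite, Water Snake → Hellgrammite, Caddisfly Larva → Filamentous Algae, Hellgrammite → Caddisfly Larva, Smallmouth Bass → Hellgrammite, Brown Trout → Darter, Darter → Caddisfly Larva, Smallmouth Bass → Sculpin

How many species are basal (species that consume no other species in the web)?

Basal species (no prey listed): Filamentous Algae, Moss.
Count: 2.

2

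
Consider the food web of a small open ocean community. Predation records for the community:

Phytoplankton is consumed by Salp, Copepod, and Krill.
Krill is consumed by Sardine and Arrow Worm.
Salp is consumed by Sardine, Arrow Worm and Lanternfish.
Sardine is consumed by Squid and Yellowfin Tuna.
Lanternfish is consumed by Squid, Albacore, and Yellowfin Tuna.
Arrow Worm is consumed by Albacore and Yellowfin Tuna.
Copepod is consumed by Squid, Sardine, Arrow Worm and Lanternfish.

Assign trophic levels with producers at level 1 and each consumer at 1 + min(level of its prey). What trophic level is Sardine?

Trophic level 3

Phytoplankton is a producer → level 1.
Krill eats Phytoplankton → level 2.
Sardine eats Krill → level 3.
No prey of Sardine is below level 2, so 3 is the minimum.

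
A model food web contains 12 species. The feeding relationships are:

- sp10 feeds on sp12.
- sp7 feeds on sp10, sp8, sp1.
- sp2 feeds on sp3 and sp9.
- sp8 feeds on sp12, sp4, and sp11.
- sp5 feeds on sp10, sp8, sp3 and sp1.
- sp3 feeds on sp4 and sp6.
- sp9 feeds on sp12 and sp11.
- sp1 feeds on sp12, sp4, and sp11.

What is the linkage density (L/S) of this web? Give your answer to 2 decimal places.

L/S = 1.67

There are L = 20 links among S = 12 species.
L/S = 20/12 = 1.6667 ≈ 1.67.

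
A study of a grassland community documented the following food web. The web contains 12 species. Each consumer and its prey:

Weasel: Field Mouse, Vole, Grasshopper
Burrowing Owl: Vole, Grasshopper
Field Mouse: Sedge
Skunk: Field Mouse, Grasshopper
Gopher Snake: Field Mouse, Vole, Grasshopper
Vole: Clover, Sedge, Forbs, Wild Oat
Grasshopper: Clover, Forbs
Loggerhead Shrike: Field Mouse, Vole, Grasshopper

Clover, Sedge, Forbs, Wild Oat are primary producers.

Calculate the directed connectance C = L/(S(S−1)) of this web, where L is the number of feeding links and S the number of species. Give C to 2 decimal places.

C = 0.15

The web has S = 12 species and L = 20 feeding links.
C = L / (S(S−1)) = 20 / 132 = 0.1515 ≈ 0.15.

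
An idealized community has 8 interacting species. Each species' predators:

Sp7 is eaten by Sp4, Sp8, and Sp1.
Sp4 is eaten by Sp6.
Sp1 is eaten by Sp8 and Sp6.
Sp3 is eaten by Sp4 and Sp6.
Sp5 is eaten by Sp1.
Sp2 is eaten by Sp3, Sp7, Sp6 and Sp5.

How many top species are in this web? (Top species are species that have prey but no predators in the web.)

2

Top species (has prey, but nothing eats it): Sp6, Sp8.
Count: 2.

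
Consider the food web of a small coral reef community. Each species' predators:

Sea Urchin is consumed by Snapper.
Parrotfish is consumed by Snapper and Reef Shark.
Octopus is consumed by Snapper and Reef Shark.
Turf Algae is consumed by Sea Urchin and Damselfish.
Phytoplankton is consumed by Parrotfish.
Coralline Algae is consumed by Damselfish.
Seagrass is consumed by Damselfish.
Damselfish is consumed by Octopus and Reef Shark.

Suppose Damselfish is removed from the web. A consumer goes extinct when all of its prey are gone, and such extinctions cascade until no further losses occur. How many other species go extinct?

1

Remove Damselfish.
Round 1: Octopus (all prey gone) → extinct.
No further losses. Total secondary extinctions: 1.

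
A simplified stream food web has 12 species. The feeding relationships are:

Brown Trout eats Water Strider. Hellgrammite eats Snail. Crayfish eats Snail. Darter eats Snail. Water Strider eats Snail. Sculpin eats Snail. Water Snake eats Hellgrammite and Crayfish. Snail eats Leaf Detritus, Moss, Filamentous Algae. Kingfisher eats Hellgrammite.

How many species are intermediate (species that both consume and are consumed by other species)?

4

Intermediate species (has both prey and predators): Snail, Hellgrammite, Crayfish, Water Strider.
Count: 4.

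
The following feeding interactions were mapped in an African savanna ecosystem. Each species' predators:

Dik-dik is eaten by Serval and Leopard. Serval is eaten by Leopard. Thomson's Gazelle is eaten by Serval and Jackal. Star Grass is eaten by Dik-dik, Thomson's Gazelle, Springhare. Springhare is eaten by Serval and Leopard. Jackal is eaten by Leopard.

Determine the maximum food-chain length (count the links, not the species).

3 links

One longest chain: Star Grass → Thomson's Gazelle → Jackal → Leopard.
It has 4 species and 3 links.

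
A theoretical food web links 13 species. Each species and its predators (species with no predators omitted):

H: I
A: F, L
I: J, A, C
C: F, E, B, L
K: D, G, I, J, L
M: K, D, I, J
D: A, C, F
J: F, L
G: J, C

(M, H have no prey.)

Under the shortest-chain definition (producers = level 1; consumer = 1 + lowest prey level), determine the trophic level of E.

Trophic level 4

M is a producer → level 1.
D eats M → level 2.
C eats D → level 3.
E eats C → level 4.
No prey of E is below level 3, so 4 is the minimum.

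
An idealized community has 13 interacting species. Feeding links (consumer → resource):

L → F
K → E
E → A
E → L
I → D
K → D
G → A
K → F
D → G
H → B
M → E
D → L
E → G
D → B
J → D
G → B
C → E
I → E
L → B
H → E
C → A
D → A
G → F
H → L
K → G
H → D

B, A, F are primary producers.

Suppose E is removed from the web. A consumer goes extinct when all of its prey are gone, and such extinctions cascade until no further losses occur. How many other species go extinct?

Remove E.
Round 1: M (all prey gone) → extinct.
No further losses. Total secondary extinctions: 1.

1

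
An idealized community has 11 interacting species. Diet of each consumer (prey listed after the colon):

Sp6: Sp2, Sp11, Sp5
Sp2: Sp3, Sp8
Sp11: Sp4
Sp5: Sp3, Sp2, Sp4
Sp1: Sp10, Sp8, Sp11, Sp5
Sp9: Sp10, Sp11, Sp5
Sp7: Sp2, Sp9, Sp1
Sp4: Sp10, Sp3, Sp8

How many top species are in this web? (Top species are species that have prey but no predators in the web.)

Top species (has prey, but nothing eats it): Sp6, Sp7.
Count: 2.

2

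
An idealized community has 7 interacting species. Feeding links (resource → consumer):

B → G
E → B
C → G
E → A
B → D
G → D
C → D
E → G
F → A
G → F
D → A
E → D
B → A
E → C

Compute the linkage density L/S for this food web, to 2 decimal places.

There are L = 14 links among S = 7 species.
L/S = 14/7 = 2.0000 ≈ 2.00.

L/S = 2.00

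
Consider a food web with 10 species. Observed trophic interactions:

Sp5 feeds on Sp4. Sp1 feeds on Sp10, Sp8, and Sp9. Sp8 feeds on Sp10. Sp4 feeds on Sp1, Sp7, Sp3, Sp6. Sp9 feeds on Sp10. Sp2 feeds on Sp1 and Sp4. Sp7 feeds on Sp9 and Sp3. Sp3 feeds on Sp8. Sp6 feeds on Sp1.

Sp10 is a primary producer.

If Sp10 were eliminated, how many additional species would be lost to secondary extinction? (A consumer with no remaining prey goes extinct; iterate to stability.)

9

Remove Sp10.
Round 1: Sp8 (all prey gone), Sp9 (all prey gone) → extinct.
Round 2: Sp3 (all prey gone), Sp1 (all prey gone) → extinct.
Round 3: Sp6 (all prey gone), Sp7 (all prey gone) → extinct.
Round 4: Sp4 (all prey gone) → extinct.
Round 5: Sp5 (all prey gone), Sp2 (all prey gone) → extinct.
No further losses. Total secondary extinctions: 9.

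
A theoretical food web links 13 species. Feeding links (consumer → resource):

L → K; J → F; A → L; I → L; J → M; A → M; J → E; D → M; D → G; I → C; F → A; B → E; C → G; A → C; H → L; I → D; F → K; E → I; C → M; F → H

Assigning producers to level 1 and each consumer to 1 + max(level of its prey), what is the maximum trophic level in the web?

5

Producers (level 1): M, G, K.
M → C → A → F → J gives J level 5.
No species has a prey at level 5, so no species reaches level 6.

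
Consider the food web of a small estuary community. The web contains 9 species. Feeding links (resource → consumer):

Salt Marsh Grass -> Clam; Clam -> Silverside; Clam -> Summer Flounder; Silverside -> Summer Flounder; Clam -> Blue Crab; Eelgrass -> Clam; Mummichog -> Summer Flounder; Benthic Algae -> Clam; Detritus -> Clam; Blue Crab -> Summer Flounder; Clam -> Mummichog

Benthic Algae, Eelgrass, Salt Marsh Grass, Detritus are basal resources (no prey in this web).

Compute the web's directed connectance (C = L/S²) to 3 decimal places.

The web has S = 9 species and L = 11 feeding links.
C = L / S² = 11 / 81 = 0.1358 ≈ 0.136.

C = 0.136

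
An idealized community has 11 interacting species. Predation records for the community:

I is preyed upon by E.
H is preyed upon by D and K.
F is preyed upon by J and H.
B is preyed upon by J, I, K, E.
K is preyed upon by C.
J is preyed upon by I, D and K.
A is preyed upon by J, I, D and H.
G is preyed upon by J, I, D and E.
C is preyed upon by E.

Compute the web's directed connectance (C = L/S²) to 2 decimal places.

The web has S = 11 species and L = 22 feeding links.
C = L / S² = 22 / 121 = 0.1818 ≈ 0.18.

C = 0.18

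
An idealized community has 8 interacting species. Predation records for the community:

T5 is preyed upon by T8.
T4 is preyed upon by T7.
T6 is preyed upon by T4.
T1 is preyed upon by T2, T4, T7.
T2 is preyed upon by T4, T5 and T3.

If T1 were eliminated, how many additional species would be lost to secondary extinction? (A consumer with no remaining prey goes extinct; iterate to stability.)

4

Remove T1.
Round 1: T2 (all prey gone) → extinct.
Round 2: T5 (all prey gone), T3 (all prey gone) → extinct.
Round 3: T8 (all prey gone) → extinct.
No further losses. Total secondary extinctions: 4.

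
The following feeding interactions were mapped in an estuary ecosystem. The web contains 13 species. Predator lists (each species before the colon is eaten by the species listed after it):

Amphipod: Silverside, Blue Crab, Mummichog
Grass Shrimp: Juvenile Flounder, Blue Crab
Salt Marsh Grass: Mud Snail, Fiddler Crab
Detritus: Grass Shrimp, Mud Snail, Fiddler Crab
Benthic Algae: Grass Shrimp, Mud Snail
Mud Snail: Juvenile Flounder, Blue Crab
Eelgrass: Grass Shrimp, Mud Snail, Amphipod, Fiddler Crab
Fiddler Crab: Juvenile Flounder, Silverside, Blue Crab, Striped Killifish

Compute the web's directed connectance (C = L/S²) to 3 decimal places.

The web has S = 13 species and L = 22 feeding links.
C = L / S² = 22 / 169 = 0.1302 ≈ 0.130.

C = 0.130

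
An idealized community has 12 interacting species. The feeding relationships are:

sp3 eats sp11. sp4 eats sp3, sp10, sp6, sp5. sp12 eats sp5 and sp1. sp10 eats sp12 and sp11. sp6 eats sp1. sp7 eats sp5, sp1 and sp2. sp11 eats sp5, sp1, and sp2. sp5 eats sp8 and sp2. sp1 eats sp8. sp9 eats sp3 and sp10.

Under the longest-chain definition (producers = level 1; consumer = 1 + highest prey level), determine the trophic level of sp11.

Trophic level 3

sp2 is a producer → level 1.
sp5 eats sp2 (level 1); other prey at levels: sp8 1 → level 2.
sp11 eats sp5 (level 2); other prey at levels: sp2 1, sp1 2 → level 3.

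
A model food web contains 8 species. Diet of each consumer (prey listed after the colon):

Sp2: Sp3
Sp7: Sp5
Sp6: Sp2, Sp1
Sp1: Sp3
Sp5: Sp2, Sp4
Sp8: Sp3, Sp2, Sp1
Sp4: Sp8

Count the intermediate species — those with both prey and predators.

Intermediate species (has both prey and predators): Sp2, Sp1, Sp8, Sp4, Sp5.
Count: 5.

5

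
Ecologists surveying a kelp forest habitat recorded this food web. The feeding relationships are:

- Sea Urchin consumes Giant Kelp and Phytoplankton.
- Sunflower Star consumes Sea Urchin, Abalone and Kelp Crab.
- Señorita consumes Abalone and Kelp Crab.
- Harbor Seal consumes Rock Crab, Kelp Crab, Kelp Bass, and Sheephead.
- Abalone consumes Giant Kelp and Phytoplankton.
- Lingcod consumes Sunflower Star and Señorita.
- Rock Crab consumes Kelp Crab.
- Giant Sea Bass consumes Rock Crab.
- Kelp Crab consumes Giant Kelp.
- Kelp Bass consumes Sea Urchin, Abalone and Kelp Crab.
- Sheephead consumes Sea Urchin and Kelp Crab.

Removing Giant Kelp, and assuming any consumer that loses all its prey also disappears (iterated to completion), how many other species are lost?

3

Remove Giant Kelp.
Round 1: Kelp Crab (all prey gone) → extinct.
Round 2: Rock Crab (all prey gone) → extinct.
Round 3: Giant Sea Bass (all prey gone) → extinct.
No further losses. Total secondary extinctions: 3.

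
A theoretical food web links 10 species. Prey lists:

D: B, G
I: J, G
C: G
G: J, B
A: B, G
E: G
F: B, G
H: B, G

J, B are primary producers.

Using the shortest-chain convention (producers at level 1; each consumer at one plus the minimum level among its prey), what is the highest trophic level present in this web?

3

Producers (level 1): J, B.
Following each consumer down to its lowest-level prey: J → G → E (levels 1 through 3).
All prey of E (G 2) are at level 2 or above, so E is at level 1 + 2 = 3.
Every consumer has at least one prey at level 2 or below, so none exceeds level 3.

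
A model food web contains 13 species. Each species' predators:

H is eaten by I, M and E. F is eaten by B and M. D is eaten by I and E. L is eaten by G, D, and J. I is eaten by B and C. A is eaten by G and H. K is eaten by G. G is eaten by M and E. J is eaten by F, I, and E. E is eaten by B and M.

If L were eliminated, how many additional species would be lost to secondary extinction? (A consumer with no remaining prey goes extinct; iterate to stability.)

Remove L.
Round 1: D (all prey gone), J (all prey gone) → extinct.
Round 2: F (all prey gone) → extinct.
No further losses. Total secondary extinctions: 3.

3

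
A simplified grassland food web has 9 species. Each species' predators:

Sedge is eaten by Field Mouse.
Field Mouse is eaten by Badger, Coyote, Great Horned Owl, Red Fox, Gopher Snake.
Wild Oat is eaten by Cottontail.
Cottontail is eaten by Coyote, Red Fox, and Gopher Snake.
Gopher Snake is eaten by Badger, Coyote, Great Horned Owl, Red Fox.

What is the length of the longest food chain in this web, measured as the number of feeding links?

One longest chain: Sedge → Field Mouse → Gopher Snake → Coyote.
It has 4 species and 3 links.

3 links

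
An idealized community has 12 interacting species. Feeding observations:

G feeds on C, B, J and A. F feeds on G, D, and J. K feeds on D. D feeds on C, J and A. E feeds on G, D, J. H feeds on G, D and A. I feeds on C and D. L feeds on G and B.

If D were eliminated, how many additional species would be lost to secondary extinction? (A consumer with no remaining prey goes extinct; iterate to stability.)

Remove D.
Round 1: K (all prey gone) → extinct.
No further losses. Total secondary extinctions: 1.

1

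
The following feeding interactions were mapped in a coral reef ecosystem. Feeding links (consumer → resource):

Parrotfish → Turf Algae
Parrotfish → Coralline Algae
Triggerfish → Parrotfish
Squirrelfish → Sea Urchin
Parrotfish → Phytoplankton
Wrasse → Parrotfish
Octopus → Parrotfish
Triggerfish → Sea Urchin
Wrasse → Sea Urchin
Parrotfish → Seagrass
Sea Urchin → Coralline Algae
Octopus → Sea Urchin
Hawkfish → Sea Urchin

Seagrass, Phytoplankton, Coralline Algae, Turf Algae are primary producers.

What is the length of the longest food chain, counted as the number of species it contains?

One longest chain: Coralline Algae → Sea Urchin → Hawkfish.
It has 3 species and 2 links.

3 species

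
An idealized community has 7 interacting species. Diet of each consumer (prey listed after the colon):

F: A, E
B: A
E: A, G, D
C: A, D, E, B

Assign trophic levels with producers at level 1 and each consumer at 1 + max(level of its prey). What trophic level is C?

A is a producer → level 1.
E eats A (level 1); other prey at levels: G 1, D 1 → level 2.
C eats E (level 2); other prey at levels: A 1, D 1, B 2 → level 3.

Trophic level 3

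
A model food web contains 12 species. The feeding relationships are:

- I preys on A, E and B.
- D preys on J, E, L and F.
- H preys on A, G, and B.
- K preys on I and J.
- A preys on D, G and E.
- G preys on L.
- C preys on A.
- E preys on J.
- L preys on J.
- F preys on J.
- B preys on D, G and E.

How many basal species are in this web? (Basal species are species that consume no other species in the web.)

1

Basal species (no prey listed): J.
Count: 1.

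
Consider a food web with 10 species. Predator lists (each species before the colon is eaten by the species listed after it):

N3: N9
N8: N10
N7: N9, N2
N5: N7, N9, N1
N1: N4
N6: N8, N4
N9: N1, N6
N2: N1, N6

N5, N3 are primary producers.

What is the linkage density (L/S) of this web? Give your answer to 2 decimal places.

L/S = 1.40

There are L = 14 links among S = 10 species.
L/S = 14/10 = 1.4000 ≈ 1.40.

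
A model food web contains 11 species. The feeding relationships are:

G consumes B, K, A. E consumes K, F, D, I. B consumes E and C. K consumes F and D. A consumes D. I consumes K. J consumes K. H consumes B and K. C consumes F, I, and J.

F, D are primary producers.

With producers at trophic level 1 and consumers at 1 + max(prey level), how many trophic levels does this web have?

6

Producers (level 1): F, D.
F → K → I → E → B → G gives G level 6.
No species has a prey at level 6, so no species reaches level 7.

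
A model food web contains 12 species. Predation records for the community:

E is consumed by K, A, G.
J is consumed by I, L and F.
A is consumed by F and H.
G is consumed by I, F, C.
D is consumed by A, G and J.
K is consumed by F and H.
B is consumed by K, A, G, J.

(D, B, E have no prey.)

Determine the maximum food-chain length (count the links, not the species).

One longest chain: D → G → C.
It has 3 species and 2 links.

2 links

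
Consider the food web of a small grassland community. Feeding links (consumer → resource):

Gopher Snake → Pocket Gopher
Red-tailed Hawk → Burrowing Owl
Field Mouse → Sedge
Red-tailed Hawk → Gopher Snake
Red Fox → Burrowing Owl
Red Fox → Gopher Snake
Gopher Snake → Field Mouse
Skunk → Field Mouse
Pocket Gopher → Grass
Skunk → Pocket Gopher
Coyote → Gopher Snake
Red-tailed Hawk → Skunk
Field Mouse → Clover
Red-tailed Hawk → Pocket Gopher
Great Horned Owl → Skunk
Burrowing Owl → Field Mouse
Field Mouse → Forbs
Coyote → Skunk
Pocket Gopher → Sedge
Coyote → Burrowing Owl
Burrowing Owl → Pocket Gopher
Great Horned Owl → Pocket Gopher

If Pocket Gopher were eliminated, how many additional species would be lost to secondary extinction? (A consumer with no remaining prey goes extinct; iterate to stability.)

0

Remove Pocket Gopher.
Every predator of it retains at least one other prey: Skunk still has Field Mouse; Gopher Snake still has Field Mouse; Burrowing Owl still has Field Mouse; Great Horned Owl still has Skunk; Red-tailed Hawk still has Skunk, Gopher Snake, Burrowing Owl.
No consumer loses all prey, so no secondary extinctions occur.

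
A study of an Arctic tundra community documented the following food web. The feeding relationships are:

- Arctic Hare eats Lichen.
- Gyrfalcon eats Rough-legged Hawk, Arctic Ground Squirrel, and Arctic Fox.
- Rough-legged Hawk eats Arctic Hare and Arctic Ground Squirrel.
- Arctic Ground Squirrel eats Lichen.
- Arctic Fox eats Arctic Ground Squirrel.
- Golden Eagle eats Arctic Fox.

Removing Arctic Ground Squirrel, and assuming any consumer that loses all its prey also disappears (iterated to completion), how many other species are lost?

Remove Arctic Ground Squirrel.
Round 1: Arctic Fox (all prey gone) → extinct.
Round 2: Golden Eagle (all prey gone) → extinct.
No further losses. Total secondary extinctions: 2.

2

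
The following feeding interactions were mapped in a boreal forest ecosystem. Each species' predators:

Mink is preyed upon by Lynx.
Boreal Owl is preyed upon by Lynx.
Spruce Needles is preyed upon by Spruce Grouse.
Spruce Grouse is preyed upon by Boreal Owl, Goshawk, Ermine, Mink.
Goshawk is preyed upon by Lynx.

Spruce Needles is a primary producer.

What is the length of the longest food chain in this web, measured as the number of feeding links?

One longest chain: Spruce Needles → Spruce Grouse → Goshawk → Lynx.
It has 4 species and 3 links.

3 links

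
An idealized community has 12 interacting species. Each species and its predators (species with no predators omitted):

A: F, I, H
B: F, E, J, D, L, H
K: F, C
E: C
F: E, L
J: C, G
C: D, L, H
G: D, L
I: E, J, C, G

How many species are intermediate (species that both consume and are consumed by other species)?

Intermediate species (has both prey and predators): F, I, E, J, C, G.
Count: 6.

6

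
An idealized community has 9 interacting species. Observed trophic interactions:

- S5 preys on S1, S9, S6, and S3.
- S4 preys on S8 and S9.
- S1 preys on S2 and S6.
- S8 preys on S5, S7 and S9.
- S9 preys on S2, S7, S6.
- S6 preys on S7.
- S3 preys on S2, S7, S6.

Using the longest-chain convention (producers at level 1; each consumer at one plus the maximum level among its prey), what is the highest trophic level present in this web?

Producers (level 1): S7, S2.
S7 → S6 → S9 → S5 → S8 → S4 gives S4 level 6.
No species has a prey at level 6, so no species reaches level 7.

6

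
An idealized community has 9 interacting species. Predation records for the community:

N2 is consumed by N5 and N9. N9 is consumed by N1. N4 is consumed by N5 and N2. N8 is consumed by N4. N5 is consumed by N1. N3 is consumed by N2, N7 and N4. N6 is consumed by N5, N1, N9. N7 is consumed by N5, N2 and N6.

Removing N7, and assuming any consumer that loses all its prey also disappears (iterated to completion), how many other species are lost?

1

Remove N7.
Round 1: N6 (all prey gone) → extinct.
No further losses. Total secondary extinctions: 1.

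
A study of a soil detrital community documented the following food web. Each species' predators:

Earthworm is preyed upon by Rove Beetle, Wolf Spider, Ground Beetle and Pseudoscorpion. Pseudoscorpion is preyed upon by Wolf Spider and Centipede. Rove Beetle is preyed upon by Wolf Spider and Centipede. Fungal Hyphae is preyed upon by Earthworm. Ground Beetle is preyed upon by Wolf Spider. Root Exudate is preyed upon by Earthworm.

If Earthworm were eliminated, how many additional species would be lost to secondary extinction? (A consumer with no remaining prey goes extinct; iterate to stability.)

Remove Earthworm.
Round 1: Ground Beetle (all prey gone), Pseudoscorpion (all prey gone), Rove Beetle (all prey gone) → extinct.
Round 2: Wolf Spider (all prey gone), Centipede (all prey gone) → extinct.
No further losses. Total secondary extinctions: 5.

5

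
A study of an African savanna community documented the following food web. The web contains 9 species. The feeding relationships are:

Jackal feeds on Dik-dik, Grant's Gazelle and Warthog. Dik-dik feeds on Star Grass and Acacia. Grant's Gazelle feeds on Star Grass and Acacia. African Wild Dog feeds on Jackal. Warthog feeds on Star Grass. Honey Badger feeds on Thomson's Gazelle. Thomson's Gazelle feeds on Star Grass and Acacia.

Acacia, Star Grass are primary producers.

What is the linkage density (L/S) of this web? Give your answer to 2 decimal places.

L/S = 1.33

There are L = 12 links among S = 9 species.
L/S = 12/9 = 1.3333 ≈ 1.33.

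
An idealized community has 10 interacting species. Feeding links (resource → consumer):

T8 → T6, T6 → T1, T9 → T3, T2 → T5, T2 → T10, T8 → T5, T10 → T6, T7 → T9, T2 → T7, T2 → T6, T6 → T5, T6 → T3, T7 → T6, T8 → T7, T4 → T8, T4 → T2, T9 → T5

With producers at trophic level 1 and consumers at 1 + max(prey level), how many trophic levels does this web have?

5

Producers (level 1): T4.
T4 → T2 → T10 → T6 → T1 gives T1 level 5.
No species has a prey at level 5, so no species reaches level 6.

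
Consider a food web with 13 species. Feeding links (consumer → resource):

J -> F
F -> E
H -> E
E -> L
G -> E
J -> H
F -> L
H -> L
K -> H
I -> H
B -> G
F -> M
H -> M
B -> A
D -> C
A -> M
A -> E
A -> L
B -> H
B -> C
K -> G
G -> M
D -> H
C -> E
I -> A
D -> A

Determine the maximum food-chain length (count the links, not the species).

One longest chain: L → E → A → D.
It has 4 species and 3 links.

3 links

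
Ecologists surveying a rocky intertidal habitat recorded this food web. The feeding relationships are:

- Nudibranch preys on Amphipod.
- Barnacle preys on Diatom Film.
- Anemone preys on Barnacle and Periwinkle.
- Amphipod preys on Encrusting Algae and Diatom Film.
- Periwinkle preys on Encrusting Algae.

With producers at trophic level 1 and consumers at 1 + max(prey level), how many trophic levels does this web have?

Producers (level 1): Diatom Film, Encrusting Algae.
Diatom Film → Amphipod → Nudibranch gives Nudibranch level 3.
No species has a prey at level 3, so no species reaches level 4.

3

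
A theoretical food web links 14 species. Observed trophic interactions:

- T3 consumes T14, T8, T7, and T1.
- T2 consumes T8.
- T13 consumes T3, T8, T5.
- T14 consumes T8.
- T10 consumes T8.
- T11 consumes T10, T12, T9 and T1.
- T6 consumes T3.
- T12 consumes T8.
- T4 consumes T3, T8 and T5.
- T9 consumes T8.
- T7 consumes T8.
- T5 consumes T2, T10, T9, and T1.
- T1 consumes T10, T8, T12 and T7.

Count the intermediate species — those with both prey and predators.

9

Intermediate species (has both prey and predators): T9, T12, T7, T2, T14, T10, T1, T3, T5.
Count: 9.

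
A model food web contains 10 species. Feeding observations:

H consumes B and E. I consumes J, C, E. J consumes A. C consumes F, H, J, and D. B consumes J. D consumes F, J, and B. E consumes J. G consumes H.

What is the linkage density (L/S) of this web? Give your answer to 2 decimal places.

There are L = 16 links among S = 10 species.
L/S = 16/10 = 1.6000 ≈ 1.60.

L/S = 1.60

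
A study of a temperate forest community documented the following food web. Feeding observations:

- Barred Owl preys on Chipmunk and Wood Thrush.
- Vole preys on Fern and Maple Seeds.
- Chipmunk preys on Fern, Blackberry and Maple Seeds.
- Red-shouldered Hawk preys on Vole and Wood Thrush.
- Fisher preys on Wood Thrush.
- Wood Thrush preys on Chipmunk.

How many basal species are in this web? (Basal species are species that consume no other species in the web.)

3

Basal species (no prey listed): Maple Seeds, Blackberry, Fern.
Count: 3.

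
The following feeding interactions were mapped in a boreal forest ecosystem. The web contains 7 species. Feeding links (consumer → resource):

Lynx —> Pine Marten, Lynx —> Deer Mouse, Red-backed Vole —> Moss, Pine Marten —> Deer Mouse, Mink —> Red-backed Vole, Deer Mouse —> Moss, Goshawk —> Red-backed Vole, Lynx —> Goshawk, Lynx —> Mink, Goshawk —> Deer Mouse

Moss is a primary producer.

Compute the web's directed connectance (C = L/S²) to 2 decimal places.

C = 0.20

The web has S = 7 species and L = 10 feeding links.
C = L / S² = 10 / 49 = 0.2041 ≈ 0.20.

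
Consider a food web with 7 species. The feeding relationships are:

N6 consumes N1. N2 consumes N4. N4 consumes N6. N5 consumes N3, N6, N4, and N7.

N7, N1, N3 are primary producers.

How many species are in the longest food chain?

4 species

One longest chain: N1 → N6 → N4 → N2.
It has 4 species and 3 links.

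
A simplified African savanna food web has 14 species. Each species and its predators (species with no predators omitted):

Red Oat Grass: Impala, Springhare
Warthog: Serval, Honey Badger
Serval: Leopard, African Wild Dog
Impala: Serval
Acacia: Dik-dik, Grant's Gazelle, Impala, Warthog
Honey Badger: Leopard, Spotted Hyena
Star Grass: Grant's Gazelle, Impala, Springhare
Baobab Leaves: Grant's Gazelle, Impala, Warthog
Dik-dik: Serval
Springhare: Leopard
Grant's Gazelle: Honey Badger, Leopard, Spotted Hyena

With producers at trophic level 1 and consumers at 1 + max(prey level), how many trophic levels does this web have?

Producers (level 1): Acacia, Star Grass, Red Oat Grass, Baobab Leaves.
Acacia → Dik-dik → Serval → Leopard gives Leopard level 4.
No species has a prey at level 4, so no species reaches level 5.

4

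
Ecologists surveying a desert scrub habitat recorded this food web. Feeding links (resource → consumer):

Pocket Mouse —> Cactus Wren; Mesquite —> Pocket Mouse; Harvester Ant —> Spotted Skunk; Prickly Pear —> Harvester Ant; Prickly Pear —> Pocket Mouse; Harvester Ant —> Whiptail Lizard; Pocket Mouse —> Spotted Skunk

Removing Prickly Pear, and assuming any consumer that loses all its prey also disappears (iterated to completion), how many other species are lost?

Remove Prickly Pear.
Round 1: Harvester Ant (all prey gone) → extinct.
Round 2: Whiptail Lizard (all prey gone) → extinct.
No further losses. Total secondary extinctions: 2.

2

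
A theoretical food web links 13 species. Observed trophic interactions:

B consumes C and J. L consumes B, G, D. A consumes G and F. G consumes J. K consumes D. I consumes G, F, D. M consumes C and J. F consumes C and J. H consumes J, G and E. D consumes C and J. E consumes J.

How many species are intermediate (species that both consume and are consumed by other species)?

5

Intermediate species (has both prey and predators): B, G, E, D, F.
Count: 5.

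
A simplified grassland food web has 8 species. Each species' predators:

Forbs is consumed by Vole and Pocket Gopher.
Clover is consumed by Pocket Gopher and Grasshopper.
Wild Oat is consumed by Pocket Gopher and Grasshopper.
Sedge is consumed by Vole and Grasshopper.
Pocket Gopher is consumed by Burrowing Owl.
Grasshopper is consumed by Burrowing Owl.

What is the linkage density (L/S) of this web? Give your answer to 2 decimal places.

L/S = 1.25

There are L = 10 links among S = 8 species.
L/S = 10/8 = 1.2500 ≈ 1.25.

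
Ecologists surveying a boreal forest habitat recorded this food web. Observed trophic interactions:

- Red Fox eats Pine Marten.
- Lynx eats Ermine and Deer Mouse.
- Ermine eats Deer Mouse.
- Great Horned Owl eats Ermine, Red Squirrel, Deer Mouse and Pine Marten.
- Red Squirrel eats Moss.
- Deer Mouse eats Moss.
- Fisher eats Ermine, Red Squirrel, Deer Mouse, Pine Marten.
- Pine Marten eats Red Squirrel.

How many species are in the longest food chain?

4 species

One longest chain: Moss → Red Squirrel → Pine Marten → Great Horned Owl.
It has 4 species and 3 links.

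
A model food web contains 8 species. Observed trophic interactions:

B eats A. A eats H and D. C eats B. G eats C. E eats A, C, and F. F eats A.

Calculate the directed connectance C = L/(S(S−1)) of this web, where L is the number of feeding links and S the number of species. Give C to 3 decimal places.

The web has S = 8 species and L = 9 feeding links.
C = L / (S(S−1)) = 9 / 56 = 0.1607 ≈ 0.161.

C = 0.161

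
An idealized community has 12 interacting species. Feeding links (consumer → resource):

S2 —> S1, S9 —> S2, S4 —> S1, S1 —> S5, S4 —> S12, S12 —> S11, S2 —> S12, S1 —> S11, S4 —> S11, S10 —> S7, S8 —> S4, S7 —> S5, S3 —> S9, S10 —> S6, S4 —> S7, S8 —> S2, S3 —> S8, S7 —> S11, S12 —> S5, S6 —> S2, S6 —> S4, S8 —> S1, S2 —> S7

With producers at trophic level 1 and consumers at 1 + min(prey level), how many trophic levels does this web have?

Producers (level 1): S11, S5.
Following each consumer down to its lowest-level prey: S11 → S1 → S8 → S3 (levels 1 through 4).
All prey of S3 (S8 3, S9 4) are at level 3 or above, so S3 is at level 1 + 3 = 4.
Every consumer has at least one prey at level 3 or below, so none exceeds level 4.

4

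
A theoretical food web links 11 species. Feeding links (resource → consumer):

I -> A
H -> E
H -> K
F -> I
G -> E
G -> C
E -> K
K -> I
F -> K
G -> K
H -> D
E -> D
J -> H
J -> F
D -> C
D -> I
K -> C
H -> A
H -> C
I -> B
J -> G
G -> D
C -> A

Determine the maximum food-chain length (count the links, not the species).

One longest chain: J → G → E → D → I → B.
It has 6 species and 5 links.

5 links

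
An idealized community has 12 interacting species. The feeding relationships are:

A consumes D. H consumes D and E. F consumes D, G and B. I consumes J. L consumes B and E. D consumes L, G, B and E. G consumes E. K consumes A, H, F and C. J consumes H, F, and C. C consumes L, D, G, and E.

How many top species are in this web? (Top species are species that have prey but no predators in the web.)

Top species (has prey, but nothing eats it): K, I.
Count: 2.

2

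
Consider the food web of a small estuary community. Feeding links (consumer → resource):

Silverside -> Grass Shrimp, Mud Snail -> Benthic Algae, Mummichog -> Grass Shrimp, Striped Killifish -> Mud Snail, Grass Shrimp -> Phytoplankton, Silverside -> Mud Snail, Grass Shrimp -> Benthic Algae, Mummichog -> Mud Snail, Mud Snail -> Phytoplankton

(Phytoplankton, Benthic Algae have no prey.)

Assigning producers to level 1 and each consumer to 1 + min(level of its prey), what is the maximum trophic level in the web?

Producers (level 1): Phytoplankton, Benthic Algae.
Following each consumer down to its lowest-level prey: Phytoplankton → Mud Snail → Striped Killifish (levels 1 through 3).
All prey of Striped Killifish (Mud Snail 2) are at level 2 or above, so Striped Killifish is at level 1 + 2 = 3.
Every consumer has at least one prey at level 2 or below, so none exceeds level 3.

3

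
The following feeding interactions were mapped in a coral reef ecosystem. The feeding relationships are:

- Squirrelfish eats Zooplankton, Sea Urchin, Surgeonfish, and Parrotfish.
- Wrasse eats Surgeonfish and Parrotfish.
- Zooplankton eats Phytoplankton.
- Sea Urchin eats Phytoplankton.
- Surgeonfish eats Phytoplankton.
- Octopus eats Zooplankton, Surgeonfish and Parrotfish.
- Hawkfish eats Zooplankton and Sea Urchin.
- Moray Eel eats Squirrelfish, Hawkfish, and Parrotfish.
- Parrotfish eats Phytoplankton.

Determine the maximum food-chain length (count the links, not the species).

3 links

One longest chain: Phytoplankton → Surgeonfish → Squirrelfish → Moray Eel.
It has 4 species and 3 links.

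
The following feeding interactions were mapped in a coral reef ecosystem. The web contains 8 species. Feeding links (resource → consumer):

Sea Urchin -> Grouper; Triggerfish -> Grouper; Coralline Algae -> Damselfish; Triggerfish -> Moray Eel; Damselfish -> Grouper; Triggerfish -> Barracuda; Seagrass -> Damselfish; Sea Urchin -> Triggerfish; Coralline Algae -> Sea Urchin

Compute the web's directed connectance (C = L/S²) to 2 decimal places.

The web has S = 8 species and L = 9 feeding links.
C = L / S² = 9 / 64 = 0.1406 ≈ 0.14.

C = 0.14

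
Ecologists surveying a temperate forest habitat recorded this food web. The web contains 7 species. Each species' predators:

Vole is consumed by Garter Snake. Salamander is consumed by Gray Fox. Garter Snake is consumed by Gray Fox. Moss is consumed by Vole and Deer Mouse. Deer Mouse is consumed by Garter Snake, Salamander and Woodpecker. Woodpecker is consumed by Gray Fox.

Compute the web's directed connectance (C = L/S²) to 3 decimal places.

C = 0.184

The web has S = 7 species and L = 9 feeding links.
C = L / S² = 9 / 49 = 0.1837 ≈ 0.184.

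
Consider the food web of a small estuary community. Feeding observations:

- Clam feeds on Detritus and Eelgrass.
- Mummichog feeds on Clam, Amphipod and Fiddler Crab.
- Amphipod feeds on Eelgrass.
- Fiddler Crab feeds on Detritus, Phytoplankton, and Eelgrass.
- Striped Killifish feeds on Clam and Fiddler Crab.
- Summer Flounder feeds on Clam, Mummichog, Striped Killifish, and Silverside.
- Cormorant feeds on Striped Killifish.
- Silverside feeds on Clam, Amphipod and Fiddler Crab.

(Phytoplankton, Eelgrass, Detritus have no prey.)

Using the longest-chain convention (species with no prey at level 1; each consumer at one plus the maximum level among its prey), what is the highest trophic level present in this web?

Basal resources (level 1): Phytoplankton, Eelgrass, Detritus.
Phytoplankton → Fiddler Crab → Striped Killifish → Cormorant gives Cormorant level 4.
No species has a prey at level 4, so no species reaches level 5.

4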